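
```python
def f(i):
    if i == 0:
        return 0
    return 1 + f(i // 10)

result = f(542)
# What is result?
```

Count of digits of 542: 3

Answer: 3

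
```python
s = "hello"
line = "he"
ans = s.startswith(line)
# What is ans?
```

Trace:
`s = "hello"` → s = 'hello'
`line = "he"` → line = 'he'
`ans = s.startswith(line)` → ans = True
So ans = True

Answer: True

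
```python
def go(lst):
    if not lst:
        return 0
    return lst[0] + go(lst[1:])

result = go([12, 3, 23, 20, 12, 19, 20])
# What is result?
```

12 + 3 + 23 + 20 + 12 + 19 + 20 + 0 = 109

Answer: 109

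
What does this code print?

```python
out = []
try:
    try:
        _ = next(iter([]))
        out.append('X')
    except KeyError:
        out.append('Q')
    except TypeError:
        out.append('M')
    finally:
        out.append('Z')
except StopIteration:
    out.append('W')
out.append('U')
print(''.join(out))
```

Execution trace: 'Z' (finally) → 'W' (outer except StopIteration) → 'U' (after the try/except). Output: ZWU

Answer: ZWU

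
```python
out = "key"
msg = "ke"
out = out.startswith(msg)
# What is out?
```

Trace:
`out = "key"` → out = 'key'
`msg = "ke"` → msg = 'ke'
`out = out.startswith(msg)` → out = True
So out = True

Answer: True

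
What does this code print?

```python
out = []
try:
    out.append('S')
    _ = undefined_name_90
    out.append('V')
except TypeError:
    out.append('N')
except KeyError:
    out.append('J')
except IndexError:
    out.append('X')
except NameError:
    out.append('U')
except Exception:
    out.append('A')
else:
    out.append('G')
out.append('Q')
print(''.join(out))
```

Execution trace: 'S' (try body) → 'U' (except NameError) → 'Q' (after the try/except). Output: SUQ

Answer: SUQ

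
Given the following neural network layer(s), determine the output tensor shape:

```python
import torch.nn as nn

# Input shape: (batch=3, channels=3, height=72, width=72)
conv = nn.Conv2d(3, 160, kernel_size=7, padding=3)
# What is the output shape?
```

Input: (3, 3, 72, 72) -> Output: (3, 160, 72, 72)

Answer: (3, 160, 72, 72)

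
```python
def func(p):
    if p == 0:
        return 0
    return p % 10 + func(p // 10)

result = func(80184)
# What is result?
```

Sum of digits of 80184: 4 + 8 + 1 + 0 + 8 = 21

Answer: 21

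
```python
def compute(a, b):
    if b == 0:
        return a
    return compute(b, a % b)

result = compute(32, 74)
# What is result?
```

compute(32, 74) -> compute(74, 32) -> compute(32, 10) -> compute(10, 2) -> compute(2, 0) -> 2

Answer: 2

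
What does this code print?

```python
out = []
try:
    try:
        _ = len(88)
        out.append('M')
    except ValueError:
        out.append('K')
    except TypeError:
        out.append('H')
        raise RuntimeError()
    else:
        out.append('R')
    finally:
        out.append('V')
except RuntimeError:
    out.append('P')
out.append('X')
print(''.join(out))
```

Execution trace: 'H' (inner except TypeError) → 'V' (inner finally) → 'P' (outer except RuntimeError) → 'X' (after the try/except). Output: HVPX

Answer: HVPX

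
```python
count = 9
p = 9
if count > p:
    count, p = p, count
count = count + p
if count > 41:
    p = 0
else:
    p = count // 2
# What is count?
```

Trace:
`count = 9` → count = 9
`p = 9` → p = 9
`if count > p: ...` → count > p is False → no variable changes
`count = count + p` → count = 18
`if count > 41: ...` → count > 41 is False, take else branch → no variable changes
So count = 18

Answer: 18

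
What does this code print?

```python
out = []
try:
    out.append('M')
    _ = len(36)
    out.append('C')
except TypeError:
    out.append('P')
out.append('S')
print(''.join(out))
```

Execution trace: 'M' (try body) → 'P' (except TypeError) → 'S' (after the try/except). Output: MPS

Answer: MPS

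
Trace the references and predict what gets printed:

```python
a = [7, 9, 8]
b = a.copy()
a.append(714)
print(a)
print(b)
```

Key concept: list.copy() creates independent copy.
Step by step:
`a = [7, 9, 8]` → a = [7, 9, 8]
`b = a.copy()` → b = [7, 9, 8]
`a.append(714)` → a = [7, 9, 8, 714]
`print(a)` → prints [7, 9, 8, 714]
`print(b)` → prints [7, 9, 8]

Answer:
[7, 9, 8, 714]
[7, 9, 8]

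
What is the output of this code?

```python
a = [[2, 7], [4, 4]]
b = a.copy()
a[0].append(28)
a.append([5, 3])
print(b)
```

Key concept: shallow copy with nested lists.
Step by step:
`a = [[2, 7], [4, 4]]` → a = [[2, 7], [4, 4]]
`b = a.copy()` → b = [[2, 7], [4, 4]]
`a[0].append(28)` → a = [[2, 7, 28], [4, 4]]; b = [[2, 7, 28], [4, 4]]
`a.append([5, 3])` → a = [[2, 7, 28], [4, 4], [5, 3]]
`print(b)` → prints [[2, 7, 28], [4, 4]]

Answer: [[2, 7, 28], [4, 4]]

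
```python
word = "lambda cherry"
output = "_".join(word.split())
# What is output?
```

Trace:
`word = "lambda cherry"` → word = 'lambda cherry'
`output = "_".join(word.split())` → output = 'lambda_cherry'
So output = 'lambda_cherry'

Answer: 'lambda_cherry'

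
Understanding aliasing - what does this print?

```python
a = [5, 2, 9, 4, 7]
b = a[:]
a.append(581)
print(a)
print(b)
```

Key concept: slice [:] creates copy.
Step by step:
`a = [5, 2, 9, 4, 7]` → a = [5, 2, 9, 4, 7]
`b = a[:]` → b = [5, 2, 9, 4, 7]
`a.append(581)` → a = [5, 2, 9, 4, 7, 581]
`print(a)` → prints [5, 2, 9, 4, 7, 581]
`print(b)` → prints [5, 2, 9, 4, 7]

Answer:
[5, 2, 9, 4, 7, 581]
[5, 2, 9, 4, 7]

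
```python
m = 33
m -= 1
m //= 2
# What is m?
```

Trace:
`m = 33` → m = 33
`m -= 1` → m = 32
`m //= 2` → m = 16
So m = 16

Answer: 16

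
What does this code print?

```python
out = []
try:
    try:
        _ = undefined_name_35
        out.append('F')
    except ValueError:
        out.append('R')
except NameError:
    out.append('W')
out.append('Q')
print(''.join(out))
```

Execution trace: 'W' (outer except NameError) → 'Q' (after the try/except). Output: WQ

Answer: WQ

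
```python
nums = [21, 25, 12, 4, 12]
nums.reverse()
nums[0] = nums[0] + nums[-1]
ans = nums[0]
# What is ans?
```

Trace:
`nums = [21, 25, 12, 4, 12]` → nums = [21, 25, 12, 4, 12]
`nums.reverse()` → nums = [12, 4, 12, 25, 21]
`nums[0] = nums[0] + nums[-1]` → nums = [33, 4, 12, 25, 21]
`ans = nums[0]` → ans = 33
So ans = 33

Answer: 33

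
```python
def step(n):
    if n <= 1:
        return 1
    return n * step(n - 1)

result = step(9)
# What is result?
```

step(9) = 9 * 8 * 7 * 6 * 5 * 4 * 3 * 2 * 1 = 362880

Answer: 362880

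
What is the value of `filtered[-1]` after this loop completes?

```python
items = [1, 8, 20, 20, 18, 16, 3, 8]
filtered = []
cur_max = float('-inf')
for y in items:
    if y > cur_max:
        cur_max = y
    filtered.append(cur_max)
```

Running max ends at 20
`filtered` takes the values: [] → [1] → [1, 8] → [1, 8, 20] → [1, 8, 20, 20] → [1, 8, 20, 20, 20] → [1, 8, 20, 20, 20, 20] → [1, 8, 20, 20, 20, 20, 20] → [1, 8, 20, 20, 20, 20, 20, 20]
So `filtered[-1]` = 20

Answer: 20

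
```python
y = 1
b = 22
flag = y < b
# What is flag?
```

Trace:
`y = 1` → y = 1
`b = 22` → b = 22
`flag = y < b` → flag = True
So flag = True

Answer: True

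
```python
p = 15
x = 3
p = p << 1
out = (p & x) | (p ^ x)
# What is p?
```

Trace:
`p = 15` → p = 15
`x = 3` → x = 3
`p = p << 1` → p = 30
`out = (p & x) | (p ^ x)` → out = 31
So p = 30

Answer: 30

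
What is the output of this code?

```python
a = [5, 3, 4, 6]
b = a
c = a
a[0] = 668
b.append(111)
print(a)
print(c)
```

Key concept: multiple aliases.
Step by step:
`a = [5, 3, 4, 6]` → a = [5, 3, 4, 6]
`b = a` → b = [5, 3, 4, 6] (same object as a)
`c = a` → c = [5, 3, 4, 6] (same object as a, b)
`a[0] = 668` → a = [668, 3, 4, 6] (same object as b, c); b = [668, 3, 4, 6] (same object as a, c); c = [668, 3, 4, 6] (same object as a, b)
`b.append(111)` → a = [668, 3, 4, 6, 111] (same object as b, c); b = [668, 3, 4, 6, 111] (same object as a, c); c = [668, 3, 4, 6, 111] (same object as a, b)
`print(a)` → prints [668, 3, 4, 6, 111]
`print(c)` → prints [668, 3, 4, 6, 111]

Answer:
[668, 3, 4, 6, 111]
[668, 3, 4, 6, 111]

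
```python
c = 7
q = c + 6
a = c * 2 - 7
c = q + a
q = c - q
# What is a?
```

Trace:
`c = 7` → c = 7
`q = c + 6` → q = 13
`a = c * 2 - 7` → a = 7
`c = q + a` → c = 20
`q = c - q` → q = 7
So a = 7

Answer: 7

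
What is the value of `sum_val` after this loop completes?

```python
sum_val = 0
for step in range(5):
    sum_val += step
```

Sum of 0 to 4 = 10
`sum_val` takes the values: 0 → 1 → 3 → 6 → 10

Answer: 10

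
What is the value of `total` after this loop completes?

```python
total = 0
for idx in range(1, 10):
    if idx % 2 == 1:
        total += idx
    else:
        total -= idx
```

Add odd, subtract even
`total` takes the values: 0 → 1 → -1 → 2 → -2 → 3 → -3 → 4 → -4 → 5

Answer: 5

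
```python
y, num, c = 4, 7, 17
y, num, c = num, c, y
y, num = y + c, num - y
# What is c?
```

Trace:
`y, num, c = 4, 7, 17` → y = 4; num = 7; c = 17
`y, num, c = num, c, y` → y = 7; num = 17; c = 4
`y, num = y + c, num - y` → y = 11; num = 10
So c = 4

Answer: 4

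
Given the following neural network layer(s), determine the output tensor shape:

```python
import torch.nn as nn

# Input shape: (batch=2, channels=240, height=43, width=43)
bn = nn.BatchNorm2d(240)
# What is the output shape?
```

Input: (2, 240, 43, 43) -> Output: (2, 240, 43, 43)

Answer: (2, 240, 43, 43)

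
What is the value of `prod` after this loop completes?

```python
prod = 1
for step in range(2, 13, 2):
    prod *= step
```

Product of even numbers 2 to 12
`prod` takes the values: 1 → 2 → 8 → 48 → 384 → 3840 → 46080

Answer: 46080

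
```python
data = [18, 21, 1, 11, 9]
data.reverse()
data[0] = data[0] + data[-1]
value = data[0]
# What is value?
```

Trace:
`data = [18, 21, 1, 11, 9]` → data = [18, 21, 1, 11, 9]
`data.reverse()` → data = [9, 11, 1, 21, 18]
`data[0] = data[0] + data[-1]` → data = [27, 11, 1, 21, 18]
`value = data[0]` → value = 27
So value = 27

Answer: 27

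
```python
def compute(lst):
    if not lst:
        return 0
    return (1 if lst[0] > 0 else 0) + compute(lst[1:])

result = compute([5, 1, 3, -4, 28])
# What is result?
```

Count of positive elements in [5, 1, 3, -4, 28] = 4

Answer: 4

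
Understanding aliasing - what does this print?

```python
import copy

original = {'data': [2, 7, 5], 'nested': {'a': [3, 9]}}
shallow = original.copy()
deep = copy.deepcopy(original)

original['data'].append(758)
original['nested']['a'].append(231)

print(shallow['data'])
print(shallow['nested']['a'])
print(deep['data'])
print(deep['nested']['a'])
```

Key concept: comparing shallow vs deep copy.
Step by step:
`original = {'data': [2, 7, 5], 'nested': {'a': [3, 9]}}` → original = {'data': [2, 7, 5], 'nested': {'a': [3, 9]}}
`shallow = original.copy()` → shallow = {'data': [2, 7, 5], 'nested': {'a': [3, 9]}}
`deep = copy.deepcopy(original)` → deep = {'data': [2, 7, 5], 'nested': {'a': [3, 9]}}
`original['data'].append(758)` → original = {'data': [2, 7, 5, 758], 'nested': {'a': [3, 9]}}; shallow = {'data': [2, 7, 5, 758], 'nested': {'a': [3, 9]}}
`original['nested']['a'].append(231)` → original = {'data': [2, 7, 5, 758], 'nested': {'a': [3, 9, 231]}}; shallow = {'data': [2, 7, 5, 758], 'nested': {'a': [3, 9, 231]}}
`print(shallow['data'])` → prints [2, 7, 5, 758]
`print(shallow['nested']['a'])` → prints [3, 9, 231]
`print(deep['data'])` → prints [2, 7, 5]
`print(deep['nested']['a'])` → prints [3, 9]

Answer:
[2, 7, 5, 758]
[3, 9, 231]
[2, 7, 5]
[3, 9]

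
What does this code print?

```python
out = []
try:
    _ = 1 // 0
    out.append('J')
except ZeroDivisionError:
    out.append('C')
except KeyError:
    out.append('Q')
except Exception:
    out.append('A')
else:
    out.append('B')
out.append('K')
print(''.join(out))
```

Execution trace: 'C' (except ZeroDivisionError) → 'K' (after the try/except). Output: CK

Answer: CK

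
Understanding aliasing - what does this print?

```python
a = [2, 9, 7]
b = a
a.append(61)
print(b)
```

Key concept: basic list aliasing.
Step by step:
`a = [2, 9, 7]` → a = [2, 9, 7]
`b = a` → b = [2, 9, 7] (same object as a)
`a.append(61)` → a = [2, 9, 7, 61] (same object as b); b = [2, 9, 7, 61] (same object as a)
`print(b)` → prints [2, 9, 7, 61]

Answer: [2, 9, 7, 61]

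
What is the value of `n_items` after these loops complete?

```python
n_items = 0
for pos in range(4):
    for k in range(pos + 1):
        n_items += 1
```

Triangle: 1 + 2 + ... + 4
`n_items` takes the values: 0 → 1 → 2 → 3 → 4 → 5 → 6 → 7 → 8 → 9 → 10

Answer: 10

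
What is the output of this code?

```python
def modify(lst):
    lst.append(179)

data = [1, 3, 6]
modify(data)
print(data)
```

Key concept: function modifies passed list.
Step by step:
`data = [1, 3, 6]` → data = [1, 3, 6]
`modify(data)` → data = [1, 3, 6, 179]
`print(data)` → prints [1, 3, 6, 179]

Answer: [1, 3, 6, 179]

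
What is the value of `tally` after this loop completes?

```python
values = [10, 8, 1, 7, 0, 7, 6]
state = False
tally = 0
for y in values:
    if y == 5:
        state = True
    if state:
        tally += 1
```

Count elements after first 5 in [10, 8, 1, 7, 0, 7, 6]
`tally` takes the values: 0

Answer: 0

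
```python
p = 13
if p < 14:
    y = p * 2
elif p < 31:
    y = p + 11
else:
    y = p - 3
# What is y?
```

Trace:
`p = 13` → p = 13
`if p < 14: ...` → p < 14 is True → y = 26
So y = 26

Answer: 26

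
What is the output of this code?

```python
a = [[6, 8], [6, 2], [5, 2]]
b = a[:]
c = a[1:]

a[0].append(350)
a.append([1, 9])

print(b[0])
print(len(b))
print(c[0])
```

Key concept: slice with nested mutation.
Step by step:
`a = [[6, 8], [6, 2], [5, 2]]` → a = [[6, 8], [6, 2], [5, 2]]
`b = a[:]` → b = [[6, 8], [6, 2], [5, 2]]
`c = a[1:]` → c = [[6, 2], [5, 2]]
`a[0].append(350)` → a = [[6, 8, 350], [6, 2], [5, 2]]; b = [[6, 8, 350], [6, 2], [5, 2]]
`a.append([1, 9])` → a = [[6, 8, 350], [6, 2], [5, 2], [1, 9]]
`print(b[0])` → prints [6, 8, 350]
`print(len(b))` → prints 3
`print(c[0])` → prints [6, 2]

Answer:
[6, 8, 350]
3
[6, 2]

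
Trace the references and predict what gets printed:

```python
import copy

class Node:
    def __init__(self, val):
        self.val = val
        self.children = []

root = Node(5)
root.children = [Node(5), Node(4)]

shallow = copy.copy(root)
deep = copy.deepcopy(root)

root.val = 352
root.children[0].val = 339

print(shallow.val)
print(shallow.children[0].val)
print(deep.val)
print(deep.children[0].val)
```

Key concept: deep copy with custom objects.
Step by step:
`root = Node(5)` → root = Node(val=5, children=[])
`root.children = [Node(5), Node(4)]` → root = Node(val=5, children=[Node(val=5, children=[]), Node(val=4, children=[])])
`shallow = copy.copy(root)` → shallow = Node(val=5, children=[Node(val=5, children=[]), Node(val=4, children=[])])
`deep = copy.deepcopy(root)` → deep = Node(val=5, children=[Node(val=5, children=[]), Node(val=4, children=[])])
`root.val = 352` → root = Node(val=352, children=[Node(val=5, children=[]), Node(val=4, children=[])])
`root.children[0].val = 339` → root = Node(val=352, children=[Node(val=339, children=[]), Node(val=4, children=[])]); shallow = Node(val=5, children=[Node(val=339, children=[]), Node(val=4, children=[])])
`print(shallow.val)` → prints 5
`print(shallow.children[0].val)` → prints 339
`print(deep.val)` → prints 5
`print(deep.children[0].val)` → prints 5

Answer:
5
339
5
5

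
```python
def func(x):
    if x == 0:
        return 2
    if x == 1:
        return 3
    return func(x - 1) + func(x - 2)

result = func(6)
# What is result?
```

Build up from base cases: func(0)=2, func(1)=3, func(2)=5, func(3)=8, func(4)=13, func(5)=21, func(6)=34

Answer: 34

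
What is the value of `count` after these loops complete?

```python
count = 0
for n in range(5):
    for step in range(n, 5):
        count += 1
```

Upper triangle: 5 + 4 + ... + 1
`count` takes the values: 0 → 1 → 2 → 3 → 4 → 5 → 6 → 7 → 8 → 9 → 10 → 11 → 12 → 13 → 14 → 15

Answer: 15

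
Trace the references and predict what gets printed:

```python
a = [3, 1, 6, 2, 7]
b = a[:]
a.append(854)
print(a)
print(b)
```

Key concept: slice [:] creates copy.
Step by step:
`a = [3, 1, 6, 2, 7]` → a = [3, 1, 6, 2, 7]
`b = a[:]` → b = [3, 1, 6, 2, 7]
`a.append(854)` → a = [3, 1, 6, 2, 7, 854]
`print(a)` → prints [3, 1, 6, 2, 7, 854]
`print(b)` → prints [3, 1, 6, 2, 7]

Answer:
[3, 1, 6, 2, 7, 854]
[3, 1, 6, 2, 7]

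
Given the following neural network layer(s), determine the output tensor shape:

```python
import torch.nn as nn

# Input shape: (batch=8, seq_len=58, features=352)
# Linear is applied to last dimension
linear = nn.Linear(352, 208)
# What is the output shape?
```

Input: (8, 58, 352) -> Output: (8, 58, 208)

Answer: (8, 58, 208)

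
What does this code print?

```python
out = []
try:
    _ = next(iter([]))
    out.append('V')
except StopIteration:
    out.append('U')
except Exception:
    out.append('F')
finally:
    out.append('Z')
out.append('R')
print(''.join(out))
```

Execution trace: 'U' (except StopIteration) → 'Z' (finally) → 'R' (after the try/except). Output: UZR

Answer: UZR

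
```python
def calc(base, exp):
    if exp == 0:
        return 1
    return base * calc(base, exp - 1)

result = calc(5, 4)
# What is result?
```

calc(5, 4) = 5 * 5 * 5 * 5 = 625

Answer: 625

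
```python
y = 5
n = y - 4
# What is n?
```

Trace:
`y = 5` → y = 5
`n = y - 4` → n = 1
So n = 1

Answer: 1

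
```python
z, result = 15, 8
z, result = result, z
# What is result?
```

Trace:
`z, result = 15, 8` → z = 15; result = 8
`z, result = result, z` → z = 8; result = 15
So result = 15

Answer: 15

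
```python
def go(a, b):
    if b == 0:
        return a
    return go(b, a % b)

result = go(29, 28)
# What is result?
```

go(29, 28) -> go(28, 1) -> go(1, 0) -> 1

Answer: 1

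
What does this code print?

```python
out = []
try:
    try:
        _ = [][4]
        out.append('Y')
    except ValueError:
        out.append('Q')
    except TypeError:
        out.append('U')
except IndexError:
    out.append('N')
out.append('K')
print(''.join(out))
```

Execution trace: 'N' (outer except IndexError) → 'K' (after the try/except). Output: NK

Answer: NK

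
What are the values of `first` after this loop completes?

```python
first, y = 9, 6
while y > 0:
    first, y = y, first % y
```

GCD of 9 and 6
`first` takes the values: 9 → 6 → 3

Answer: 3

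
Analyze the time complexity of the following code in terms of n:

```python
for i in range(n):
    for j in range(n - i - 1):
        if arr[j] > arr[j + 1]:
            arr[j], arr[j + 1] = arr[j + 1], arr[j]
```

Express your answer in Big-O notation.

This is Bubble sort. Time complexity: O(n²).

Answer: O(n²)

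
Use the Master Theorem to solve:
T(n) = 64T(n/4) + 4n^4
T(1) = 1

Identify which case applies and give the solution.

a=64, b=4, f(n)=4n^4. log_4(64) = 3. Since c=4 > 3 and the regularity condition holds (64(n/4)^4 = (64/4^4)n^4 with 64/4^4 < 1), Case 3 applies: T(n) = Θ(f(n)) = O(n^4).

Answer: O(n^4) - Case 3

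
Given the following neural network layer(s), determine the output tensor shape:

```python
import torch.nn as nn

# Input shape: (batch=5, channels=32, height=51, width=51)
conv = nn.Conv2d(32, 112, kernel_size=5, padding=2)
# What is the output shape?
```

Input: (5, 32, 51, 51) -> Output: (5, 112, 51, 51)

Answer: (5, 112, 51, 51)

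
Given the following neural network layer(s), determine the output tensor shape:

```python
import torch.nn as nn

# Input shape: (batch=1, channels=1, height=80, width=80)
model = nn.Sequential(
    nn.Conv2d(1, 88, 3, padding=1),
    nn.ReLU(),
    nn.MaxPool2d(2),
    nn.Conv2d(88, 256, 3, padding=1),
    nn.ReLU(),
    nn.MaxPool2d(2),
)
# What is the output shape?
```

Input: (1, 1, 80, 80) -> after first Conv2d: (1, 88, 80, 80) -> after first MaxPool2d: (1, 88, 40, 40) -> after second Conv2d: (1, 256, 40, 40) -> Output: (1, 256, 20, 20)

Answer: (1, 256, 20, 20)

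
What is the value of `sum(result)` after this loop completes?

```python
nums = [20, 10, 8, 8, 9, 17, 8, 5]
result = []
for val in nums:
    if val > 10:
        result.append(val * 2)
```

Sum of doubled values > 10
`result` takes the values: [] → [40] → [40, 34]
So `sum(result)` = 74

Answer: 74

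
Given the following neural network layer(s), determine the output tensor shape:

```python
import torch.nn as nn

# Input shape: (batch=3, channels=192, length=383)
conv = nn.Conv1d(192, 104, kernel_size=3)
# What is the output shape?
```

Input: (3, 192, 383) -> Output: (3, 104, 381)

Answer: (3, 104, 381)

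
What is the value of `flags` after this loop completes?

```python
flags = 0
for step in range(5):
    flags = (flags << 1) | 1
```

Build 5 consecutive 1-bits: 0b11111
`flags` takes the values: 0 → 1 → 3 → 7 → 15 → 31

Answer: 31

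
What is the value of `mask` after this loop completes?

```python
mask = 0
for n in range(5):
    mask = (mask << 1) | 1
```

Build 5 consecutive 1-bits: 0b11111
`mask` takes the values: 0 → 1 → 3 → 7 → 15 → 31

Answer: 31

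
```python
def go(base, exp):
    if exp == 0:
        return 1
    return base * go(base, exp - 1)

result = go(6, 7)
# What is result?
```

go(6, 7) = 6 * 6 * 6 * 6 * 6 * 6 * 6 = 279936

Answer: 279936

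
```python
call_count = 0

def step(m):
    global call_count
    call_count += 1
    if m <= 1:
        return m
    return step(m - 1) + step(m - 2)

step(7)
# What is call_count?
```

Calls(m) = 1 + Calls(m-1) + Calls(m-2); Calls(0)=Calls(1)=1. For m=7 this gives 41.

Answer: 41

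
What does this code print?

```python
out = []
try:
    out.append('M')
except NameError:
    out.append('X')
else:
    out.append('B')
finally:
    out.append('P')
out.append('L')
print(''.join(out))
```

Execution trace: 'M' (try body, no exception) → 'B' (else) → 'P' (finally) → 'L' (after the try/except). Output: MBPL

Answer: MBPL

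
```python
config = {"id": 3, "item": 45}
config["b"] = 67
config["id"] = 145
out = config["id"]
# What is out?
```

Trace:
`config = {"id": 3, "item": 45}` → config = {'id': 3, 'item': 45}
`config["b"] = 67` → config = {'id': 3, 'item': 45, 'b': 67}
`config["id"] = 145` → config = {'id': 145, 'item': 45, 'b': 67}
`out = config["id"]` → out = 145
So out = 145

Answer: 145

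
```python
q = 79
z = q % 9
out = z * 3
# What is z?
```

Trace:
`q = 79` → q = 79
`z = q % 9` → z = 7
`out = z * 3` → out = 21
So z = 7

Answer: 7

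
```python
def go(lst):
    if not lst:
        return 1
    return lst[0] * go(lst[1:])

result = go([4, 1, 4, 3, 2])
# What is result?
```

Product over [4, 1, 4, 3, 2] = 4 * 1 * 4 * 3 * 2 = 96

Answer: 96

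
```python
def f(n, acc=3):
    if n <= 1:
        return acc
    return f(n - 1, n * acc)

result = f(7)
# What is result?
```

Accumulator trace (n, acc): (7, 3) -> (6, 21) -> (5, 126) -> (4, 630) -> (3, 2520) -> (2, 7560) -> (1, 15120) -> return 15120

Answer: 15120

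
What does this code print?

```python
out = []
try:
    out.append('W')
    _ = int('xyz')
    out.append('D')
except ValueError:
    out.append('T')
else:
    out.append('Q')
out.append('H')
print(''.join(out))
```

Execution trace: 'W' (try body) → 'T' (except ValueError) → 'H' (after the try/except). Output: WTH

Answer: WTH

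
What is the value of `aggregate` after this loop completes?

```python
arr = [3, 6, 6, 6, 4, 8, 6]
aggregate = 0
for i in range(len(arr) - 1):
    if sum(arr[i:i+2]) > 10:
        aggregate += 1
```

Count windows with sum > 10
`aggregate` takes the values: 0 → 1 → 2 → 3 → 4

Answer: 4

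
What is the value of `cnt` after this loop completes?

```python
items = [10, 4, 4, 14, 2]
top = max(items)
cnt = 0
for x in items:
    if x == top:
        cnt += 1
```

Count of max value 14 in [10, 4, 4, 14, 2]
`cnt` takes the values: 0 → 1

Answer: 1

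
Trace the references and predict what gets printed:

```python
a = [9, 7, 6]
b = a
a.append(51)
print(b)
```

Key concept: basic list aliasing.
Step by step:
`a = [9, 7, 6]` → a = [9, 7, 6]
`b = a` → b = [9, 7, 6] (same object as a)
`a.append(51)` → a = [9, 7, 6, 51] (same object as b); b = [9, 7, 6, 51] (same object as a)
`print(b)` → prints [9, 7, 6, 51]

Answer: [9, 7, 6, 51]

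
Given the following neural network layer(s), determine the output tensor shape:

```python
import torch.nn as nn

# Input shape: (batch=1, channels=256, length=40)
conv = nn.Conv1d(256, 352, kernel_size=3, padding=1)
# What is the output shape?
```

Input: (1, 256, 40) -> Output: (1, 352, 40)

Answer: (1, 352, 40)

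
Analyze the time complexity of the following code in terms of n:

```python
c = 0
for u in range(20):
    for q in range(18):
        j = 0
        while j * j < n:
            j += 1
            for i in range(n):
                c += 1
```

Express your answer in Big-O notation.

Each loop level contributes: 1 × 1 × √n × n. Multiplying the contributions gives O(n√n).

Answer: O(n√n)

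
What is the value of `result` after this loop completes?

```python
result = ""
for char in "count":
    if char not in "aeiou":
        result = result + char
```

Remove vowels from 'count'
`result` takes the values: "" → "c" → "cn" → "cnt"

Answer: "cnt"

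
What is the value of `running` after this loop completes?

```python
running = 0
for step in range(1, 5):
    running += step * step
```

Sum of squares 1² to 4² = 30
`running` takes the values: 0 → 1 → 5 → 14 → 30

Answer: 30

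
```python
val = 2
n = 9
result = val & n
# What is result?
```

Trace:
`val = 2` → val = 2
`n = 9` → n = 9
`result = val & n` → result = 0
So result = 0

Answer: 0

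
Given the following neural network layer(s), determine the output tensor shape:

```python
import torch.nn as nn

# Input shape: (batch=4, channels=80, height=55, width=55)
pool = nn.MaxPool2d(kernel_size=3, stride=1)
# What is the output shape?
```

Input: (4, 80, 55, 55) -> Output: (4, 80, 53, 53)

Answer: (4, 80, 53, 53)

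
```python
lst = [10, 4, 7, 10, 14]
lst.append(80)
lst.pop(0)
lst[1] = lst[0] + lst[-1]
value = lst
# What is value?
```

Trace:
`lst = [10, 4, 7, 10, 14]` → lst = [10, 4, 7, 10, 14]
`lst.append(80)` → lst = [10, 4, 7, 10, 14, 80]
`lst.pop(0)` → lst = [4, 7, 10, 14, 80]
`lst[1] = lst[0] + lst[-1]` → lst = [4, 84, 10, 14, 80]
`value = lst` → value = [4, 84, 10, 14, 80]
So value = [4, 84, 10, 14, 80]

Answer: [4, 84, 10, 14, 80]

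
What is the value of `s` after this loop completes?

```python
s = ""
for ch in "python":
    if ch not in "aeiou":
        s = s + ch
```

Remove vowels from 'python'
`s` takes the values: "" → "p" → "py" → "pyt" → "pyth" → "pythn"

Answer: "pythn"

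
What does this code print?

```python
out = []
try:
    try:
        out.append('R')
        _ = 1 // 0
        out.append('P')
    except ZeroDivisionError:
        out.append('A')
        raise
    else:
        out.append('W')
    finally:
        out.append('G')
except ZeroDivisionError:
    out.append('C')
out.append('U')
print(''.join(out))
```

Execution trace: 'R' (inner try body) → 'A' (inner except ZeroDivisionError) → 'G' (inner finally) → 'C' (outer except ZeroDivisionError) → 'U' (after the try/except). Output: RAGCU

Answer: RAGCU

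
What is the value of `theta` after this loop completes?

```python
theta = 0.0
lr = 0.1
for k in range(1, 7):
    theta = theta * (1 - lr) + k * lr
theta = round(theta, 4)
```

Moving average with lr=0.1
`theta` takes the values: 0.0 → 0.1 → 0.29 → 0.561 → 0.9049 → 1.31441 → 1.782969 → 1.783

Answer: 1.783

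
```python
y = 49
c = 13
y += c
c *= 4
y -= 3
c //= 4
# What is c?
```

Trace:
`y = 49` → y = 49
`c = 13` → c = 13
`y += c` → y = 62
`c *= 4` → c = 52
`y -= 3` → y = 59
`c //= 4` → c = 13
So c = 13

Answer: 13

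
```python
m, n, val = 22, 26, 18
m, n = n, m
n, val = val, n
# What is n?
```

Trace:
`m, n, val = 22, 26, 18` → m = 22; n = 26; val = 18
`m, n = n, m` → m = 26; n = 22
`n, val = val, n` → n = 18; val = 22
So n = 18

Answer: 18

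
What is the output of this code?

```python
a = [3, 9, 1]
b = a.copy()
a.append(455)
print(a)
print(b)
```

Key concept: list.copy() creates independent copy.
Step by step:
`a = [3, 9, 1]` → a = [3, 9, 1]
`b = a.copy()` → b = [3, 9, 1]
`a.append(455)` → a = [3, 9, 1, 455]
`print(a)` → prints [3, 9, 1, 455]
`print(b)` → prints [3, 9, 1]

Answer:
[3, 9, 1, 455]
[3, 9, 1]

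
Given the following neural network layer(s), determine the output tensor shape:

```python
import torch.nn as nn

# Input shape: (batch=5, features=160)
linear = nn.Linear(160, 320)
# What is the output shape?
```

Input: (5, 160) -> Output: (5, 320)

Answer: (5, 320)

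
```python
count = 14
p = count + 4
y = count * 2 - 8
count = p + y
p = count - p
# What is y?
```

Trace:
`count = 14` → count = 14
`p = count + 4` → p = 18
`y = count * 2 - 8` → y = 20
`count = p + y` → count = 38
`p = count - p` → p = 20
So y = 20

Answer: 20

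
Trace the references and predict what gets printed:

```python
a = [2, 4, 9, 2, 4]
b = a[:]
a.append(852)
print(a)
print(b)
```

Key concept: slice [:] creates copy.
Step by step:
`a = [2, 4, 9, 2, 4]` → a = [2, 4, 9, 2, 4]
`b = a[:]` → b = [2, 4, 9, 2, 4]
`a.append(852)` → a = [2, 4, 9, 2, 4, 852]
`print(a)` → prints [2, 4, 9, 2, 4, 852]
`print(b)` → prints [2, 4, 9, 2, 4]

Answer:
[2, 4, 9, 2, 4, 852]
[2, 4, 9, 2, 4]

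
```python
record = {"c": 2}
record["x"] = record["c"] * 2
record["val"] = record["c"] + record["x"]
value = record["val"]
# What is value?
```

Trace:
`record = {"c": 2}` → record = {'c': 2}
`record["x"] = record["c"] * 2` → record = {'c': 2, 'x': 4}
`record["val"] = record["c"] + record["x"]` → record = {'c': 2, 'x': 4, 'val': 6}
`value = record["val"]` → value = 6
So value = 6

Answer: 6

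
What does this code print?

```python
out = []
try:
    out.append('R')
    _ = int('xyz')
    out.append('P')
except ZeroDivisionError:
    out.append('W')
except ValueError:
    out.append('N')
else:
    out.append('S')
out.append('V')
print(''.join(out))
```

Execution trace: 'R' (try body) → 'N' (except ValueError) → 'V' (after the try/except). Output: RNV

Answer: RNV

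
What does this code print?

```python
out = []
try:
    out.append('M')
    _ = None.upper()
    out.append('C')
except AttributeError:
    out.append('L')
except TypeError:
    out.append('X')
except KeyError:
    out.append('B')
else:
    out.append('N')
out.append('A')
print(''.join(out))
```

Execution trace: 'M' (try body) → 'L' (except AttributeError) → 'A' (after the try/except). Output: MLA

Answer: MLA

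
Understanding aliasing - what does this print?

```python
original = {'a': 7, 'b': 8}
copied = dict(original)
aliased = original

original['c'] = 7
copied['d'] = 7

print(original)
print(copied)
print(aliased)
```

Key concept: dict() creates copy, assignment creates alias.
Step by step:
`original = {'a': 7, 'b': 8}` → original = {'a': 7, 'b': 8}
`copied = dict(original)` → copied = {'a': 7, 'b': 8}
`aliased = original` → aliased = {'a': 7, 'b': 8} (same object as original)
`original['c'] = 7` → original = {'a': 7, 'b': 8, 'c': 7} (same object as aliased); aliased = {'a': 7, 'b': 8, 'c': 7} (same object as original)
`copied['d'] = 7` → copied = {'a': 7, 'b': 8, 'd': 7}
`print(original)` → prints {'a': 7, 'b': 8, 'c': 7}
`print(copied)` → prints {'a': 7, 'b': 8, 'd': 7}
`print(aliased)` → prints {'a': 7, 'b': 8, 'c': 7}

Answer:
{'a': 7, 'b': 8, 'c': 7}
{'a': 7, 'b': 8, 'd': 7}
{'a': 7, 'b': 8, 'c': 7}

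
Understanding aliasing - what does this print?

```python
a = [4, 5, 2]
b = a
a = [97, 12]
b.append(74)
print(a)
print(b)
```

Key concept: rebinding vs mutation: a is rebound to a new list, b still points at the original.
Step by step:
`a = [4, 5, 2]` → a = [4, 5, 2]
`b = a` → b = [4, 5, 2] (same object as a)
`a = [97, 12]` → a = [97, 12]
`b.append(74)` → b = [4, 5, 2, 74]
`print(a)` → prints [97, 12]
`print(b)` → prints [4, 5, 2, 74]

Answer:
[97, 12]
[4, 5, 2, 74]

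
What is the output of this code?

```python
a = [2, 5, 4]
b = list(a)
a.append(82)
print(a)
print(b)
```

Key concept: list() constructor creates copy.
Step by step:
`a = [2, 5, 4]` → a = [2, 5, 4]
`b = list(a)` → b = [2, 5, 4]
`a.append(82)` → a = [2, 5, 4, 82]
`print(a)` → prints [2, 5, 4, 82]
`print(b)` → prints [2, 5, 4]

Answer:
[2, 5, 4, 82]
[2, 5, 4]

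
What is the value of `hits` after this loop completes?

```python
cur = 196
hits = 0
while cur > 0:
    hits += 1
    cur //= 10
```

Count digits by repeated division by 10
`hits` takes the values: 0 → 1 → 2 → 3

Answer: 3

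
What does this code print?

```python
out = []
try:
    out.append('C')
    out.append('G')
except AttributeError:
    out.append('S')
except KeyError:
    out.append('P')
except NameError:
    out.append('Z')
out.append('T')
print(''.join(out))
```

Execution trace: 'C' (try body) → 'G' (try body, no exception) → 'T' (after the try/except). Output: CGT

Answer: CGT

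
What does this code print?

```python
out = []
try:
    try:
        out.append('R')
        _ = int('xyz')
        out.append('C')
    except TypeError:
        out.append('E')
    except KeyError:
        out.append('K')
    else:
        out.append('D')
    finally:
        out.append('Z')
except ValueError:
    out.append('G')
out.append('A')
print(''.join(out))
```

Execution trace: 'R' (try body) → 'Z' (finally) → 'G' (outer except ValueError) → 'A' (after the try/except). Output: RZGA

Answer: RZGA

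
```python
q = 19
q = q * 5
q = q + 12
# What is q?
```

Trace:
`q = 19` → q = 19
`q = q * 5` → q = 95
`q = q + 12` → q = 107
So q = 107

Answer: 107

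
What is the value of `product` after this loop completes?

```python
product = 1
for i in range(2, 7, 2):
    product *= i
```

Product of even numbers 2 to 6
`product` takes the values: 1 → 2 → 8 → 48

Answer: 48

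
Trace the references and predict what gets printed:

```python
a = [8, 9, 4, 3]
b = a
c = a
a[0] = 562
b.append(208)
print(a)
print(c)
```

Key concept: multiple aliases.
Step by step:
`a = [8, 9, 4, 3]` → a = [8, 9, 4, 3]
`b = a` → b = [8, 9, 4, 3] (same object as a)
`c = a` → c = [8, 9, 4, 3] (same object as a, b)
`a[0] = 562` → a = [562, 9, 4, 3] (same object as b, c); b = [562, 9, 4, 3] (same object as a, c); c = [562, 9, 4, 3] (same object as a, b)
`b.append(208)` → a = [562, 9, 4, 3, 208] (same object as b, c); b = [562, 9, 4, 3, 208] (same object as a, c); c = [562, 9, 4, 3, 208] (same object as a, b)
`print(a)` → prints [562, 9, 4, 3, 208]
`print(c)` → prints [562, 9, 4, 3, 208]

Answer:
[562, 9, 4, 3, 208]
[562, 9, 4, 3, 208]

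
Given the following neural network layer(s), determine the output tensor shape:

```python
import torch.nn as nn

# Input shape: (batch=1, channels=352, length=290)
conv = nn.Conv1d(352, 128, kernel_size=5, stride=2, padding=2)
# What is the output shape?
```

Input: (1, 352, 290) -> Output: (1, 128, 145)

Answer: (1, 128, 145)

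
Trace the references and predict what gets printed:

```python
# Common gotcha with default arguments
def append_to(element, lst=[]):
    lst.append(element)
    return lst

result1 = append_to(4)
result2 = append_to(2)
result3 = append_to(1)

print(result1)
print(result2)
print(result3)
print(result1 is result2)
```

Key concept: mutable default argument gotcha.
Step by step:
`result1 = append_to(4)` → result1 = [4]
`result2 = append_to(2)` → result1 = [4, 2] (same object as result2); result2 = [4, 2] (same object as result1)
`result3 = append_to(1)` → result1 = [4, 2, 1] (same object as result2, result3); result2 = [4, 2, 1] (same object as result1, result3); result3 = [4, 2, 1] (same object as result1, result2)
`print(result1)` → prints [4, 2, 1]
`print(result2)` → prints [4, 2, 1]
`print(result3)` → prints [4, 2, 1]
`print(result1 is result2)` → prints True

Answer:
[4, 2, 1]
[4, 2, 1]
[4, 2, 1]
True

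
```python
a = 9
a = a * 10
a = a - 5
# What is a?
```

Trace:
`a = 9` → a = 9
`a = a * 10` → a = 90
`a = a - 5` → a = 85
So a = 85

Answer: 85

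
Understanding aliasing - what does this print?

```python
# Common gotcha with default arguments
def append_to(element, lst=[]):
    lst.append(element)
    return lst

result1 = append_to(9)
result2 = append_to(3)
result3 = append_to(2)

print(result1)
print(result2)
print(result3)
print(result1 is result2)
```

Key concept: mutable default argument gotcha.
Step by step:
`result1 = append_to(9)` → result1 = [9]
`result2 = append_to(3)` → result1 = [9, 3] (same object as result2); result2 = [9, 3] (same object as result1)
`result3 = append_to(2)` → result1 = [9, 3, 2] (same object as result2, result3); result2 = [9, 3, 2] (same object as result1, result3); result3 = [9, 3, 2] (same object as result1, result2)
`print(result1)` → prints [9, 3, 2]
`print(result2)` → prints [9, 3, 2]
`print(result3)` → prints [9, 3, 2]
`print(result1 is result2)` → prints True

Answer:
[9, 3, 2]
[9, 3, 2]
[9, 3, 2]
True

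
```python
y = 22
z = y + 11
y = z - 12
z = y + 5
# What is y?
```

Trace:
`y = 22` → y = 22
`z = y + 11` → z = 33
`y = z - 12` → y = 21
`z = y + 5` → z = 26
So y = 21

Answer: 21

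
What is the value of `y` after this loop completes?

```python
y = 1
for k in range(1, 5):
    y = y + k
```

Start at 1, add 1 through 4
`y` takes the values: 1 → 2 → 4 → 7 → 11

Answer: 11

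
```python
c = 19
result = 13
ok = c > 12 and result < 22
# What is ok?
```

Trace:
`c = 19` → c = 19
`result = 13` → result = 13
`ok = c > 12 and result < 22` → ok = True
So ok = True

Answer: True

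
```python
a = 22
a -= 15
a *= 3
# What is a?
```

Trace:
`a = 22` → a = 22
`a -= 15` → a = 7
`a *= 3` → a = 21
So a = 21

Answer: 21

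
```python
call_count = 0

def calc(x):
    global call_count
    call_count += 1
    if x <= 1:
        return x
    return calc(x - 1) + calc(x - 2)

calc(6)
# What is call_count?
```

Calls(x) = 1 + Calls(x-1) + Calls(x-2); Calls(0)=Calls(1)=1. For x=6 this gives 25.

Answer: 25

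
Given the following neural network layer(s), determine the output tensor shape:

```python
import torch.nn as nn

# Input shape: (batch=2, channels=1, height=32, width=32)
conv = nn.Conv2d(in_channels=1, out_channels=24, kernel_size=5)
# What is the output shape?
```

Input: (2, 1, 32, 32) -> Output: (2, 24, 28, 28)

Answer: (2, 24, 28, 28)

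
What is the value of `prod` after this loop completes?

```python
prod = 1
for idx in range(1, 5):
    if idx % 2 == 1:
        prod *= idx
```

Product of odd numbers 1 to 4
`prod` takes the values: 1 → 3

Answer: 3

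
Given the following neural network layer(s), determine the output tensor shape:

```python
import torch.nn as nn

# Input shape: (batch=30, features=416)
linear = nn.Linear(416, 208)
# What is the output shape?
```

Input: (30, 416) -> Output: (30, 208)

Answer: (30, 208)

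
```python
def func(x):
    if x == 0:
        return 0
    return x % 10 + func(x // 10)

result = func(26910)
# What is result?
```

Sum of digits of 26910: 0 + 1 + 9 + 6 + 2 = 18

Answer: 18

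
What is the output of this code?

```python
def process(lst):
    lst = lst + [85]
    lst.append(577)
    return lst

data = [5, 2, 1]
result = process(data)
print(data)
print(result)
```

Key concept: rebinding parameter vs mutation.
Step by step:
`data = [5, 2, 1]` → data = [5, 2, 1]
`result = process(data)` → result = [5, 2, 1, 85, 577]
`print(data)` → prints [5, 2, 1]
`print(result)` → prints [5, 2, 1, 85, 577]

Answer:
[5, 2, 1]
[5, 2, 1, 85, 577]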